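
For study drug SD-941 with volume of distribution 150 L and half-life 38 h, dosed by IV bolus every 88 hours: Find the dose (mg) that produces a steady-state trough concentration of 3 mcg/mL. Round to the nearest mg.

1790 mg

τ/t½ = 88/38 ≈ 2.3158, so f = (1/2)^(88/38) ≈ 0.200853.
Cmin,ss = (D/Vd)·f/(1−f), so D = Cmin,ss·Vd·(1−f)/f.
D = 3 × 150 × (1−f)/f ≈ 3 × 150 × 3.97877 ≈ 1790.45 mg.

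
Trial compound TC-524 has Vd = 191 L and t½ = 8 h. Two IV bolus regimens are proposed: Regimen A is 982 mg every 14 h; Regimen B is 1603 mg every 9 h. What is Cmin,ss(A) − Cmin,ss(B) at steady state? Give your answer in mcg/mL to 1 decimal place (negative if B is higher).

Regimen A: f = (1/2)^(14/8) ≈ 0.2973; Cmin,ss = (982/191)·f/(1−f) ≈ 2.175 mcg/mL.
Regimen B: f = (1/2)^(9/8) ≈ 0.4585; Cmin,ss = (1603/191)·f/(1−f) ≈ 7.106 mcg/mL.
Difference ≈ 2.175 − 7.106 ≈ -4.931 mcg/mL.

-4.9 mcg/mL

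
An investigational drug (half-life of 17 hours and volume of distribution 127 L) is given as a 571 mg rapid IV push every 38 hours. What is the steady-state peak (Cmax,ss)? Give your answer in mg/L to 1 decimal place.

5.7 mg/L

τ/t½ = 38/17 ≈ 2.2353, so fraction remaining f = (1/2)^(38/17) ≈ 0.2124.
Accumulation ratio R = 1/(1 − f) ≈ 1/0.7876 ≈ 1.2697.
Single-dose peak C₀ = D/Vd = 571/127 ≈ 4.496 mg/L.
Steady-state peak Cmax,ss = C₀·R ≈ 4.496 × 1.2697 ≈ 5.709 mg/L.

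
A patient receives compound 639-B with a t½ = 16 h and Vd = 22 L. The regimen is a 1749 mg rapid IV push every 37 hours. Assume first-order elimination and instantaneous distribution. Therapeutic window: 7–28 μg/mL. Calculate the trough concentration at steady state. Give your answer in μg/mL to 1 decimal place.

τ/t½ = 37/16 ≈ 2.3125, so fraction remaining f = (1/2)^(37/16) ≈ 0.2013.
At steady state, accumulation factor R = 1/(1 − e^(−kτ)) ≈ 1.2520.
Each bolus raises the concentration by D/Vd = 1749/22 ≈ 79.500 μg/mL.
Cmax,ss = C₀/(1 − f) ≈ 79.500/0.7987 ≈ 99.537 μg/mL.
One interval later, Cmin,ss = Cmax,ss·e^(−kτ) ≈ 99.537 × 0.2013 ≈ 20.037 μg/mL.
Trough 20.0 μg/mL vs MEC 7 μg/mL: adequate.

20.0 μg/mL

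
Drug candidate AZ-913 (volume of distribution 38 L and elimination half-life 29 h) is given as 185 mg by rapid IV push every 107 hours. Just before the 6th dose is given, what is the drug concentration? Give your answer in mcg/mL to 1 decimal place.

0.4 mcg/mL

f = (1/2)^(τ/t½) = (1/2)^(107/29) ≈ 0.0775.
C₀ = D/Vd = 185/38 ≈ 4.868 mcg/mL.
Before the 6th dose, 5 doses have been given. Superposition: Cmin = C₀·(f + f² + … + f^5).
≈ 4.868 × (0.0775 + 0.0060 + 0.0005 + 0.0000 + 0.0000) ≈ 4.868 × 0.0840 ≈ 0.409 mcg/mL.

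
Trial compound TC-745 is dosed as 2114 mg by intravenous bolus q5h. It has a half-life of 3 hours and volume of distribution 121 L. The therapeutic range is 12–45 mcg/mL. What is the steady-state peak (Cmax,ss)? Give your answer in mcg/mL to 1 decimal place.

k = ln2/t½ = ln2/3 ≈ 0.231049 h⁻¹; fraction remaining f = e^(−kτ) = e^(−0.231049×5) ≈ 0.3150.
At steady state, accumulation factor R = 1/(1 − e^(−kτ)) ≈ 1.4599.
Single-dose peak C₀ = D/Vd = 2114/121 ≈ 17.471 mcg/mL.
Steady-state peak Cmax,ss = C₀·R ≈ 17.471 × 1.4599 ≈ 25.506 mcg/mL.
Peak 25.5 mcg/mL vs MTC 45 mcg/mL: below toxic threshold.

25.5 mcg/mL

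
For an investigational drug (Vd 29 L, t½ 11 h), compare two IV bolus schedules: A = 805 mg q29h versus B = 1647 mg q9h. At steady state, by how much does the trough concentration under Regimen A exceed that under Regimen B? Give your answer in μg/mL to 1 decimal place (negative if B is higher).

-69.1 μg/mL

Regimen A: f = (1/2)^(29/11) ≈ 0.1608; Cmin,ss = (805/29)·f/(1−f) ≈ 5.319 μg/mL.
Regimen B: f = (1/2)^(9/11) ≈ 0.5672; Cmin,ss = (1647/29)·f/(1−f) ≈ 74.429 μg/mL.
Difference ≈ 5.319 − 74.429 ≈ -69.110 μg/mL.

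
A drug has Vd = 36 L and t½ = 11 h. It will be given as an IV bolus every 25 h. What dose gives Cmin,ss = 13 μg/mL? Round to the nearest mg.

τ/t½ = 25/11 ≈ 2.2727, so f = (1/2)^(25/11) ≈ 0.206938.
Cmin,ss = (D/Vd)·f/(1−f), so D = Cmin,ss·Vd·(1−f)/f.
D = 13 × 36 × (1−f)/f ≈ 13 × 36 × 3.83237 ≈ 1793.55 mg.

1794 mg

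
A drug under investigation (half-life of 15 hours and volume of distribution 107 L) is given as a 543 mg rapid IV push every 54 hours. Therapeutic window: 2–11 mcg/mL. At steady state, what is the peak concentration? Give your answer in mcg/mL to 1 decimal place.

5.5 mcg/mL

k = ln2/t½ = ln2/15 ≈ 0.046210 h⁻¹; fraction remaining f = e^(−kτ) = e^(−0.046210×54) ≈ 0.0825.
At steady state, accumulation factor R = 1/(1 − e^(−kτ)) ≈ 1.0899.
Each bolus raises the concentration by D/Vd = 543/107 ≈ 5.075 mcg/mL.
Steady-state peak Cmax,ss = C₀·R ≈ 5.075 × 1.0899 ≈ 5.531 mcg/mL.
Peak 5.5 mcg/mL vs MTC 11 mcg/mL: below toxic threshold.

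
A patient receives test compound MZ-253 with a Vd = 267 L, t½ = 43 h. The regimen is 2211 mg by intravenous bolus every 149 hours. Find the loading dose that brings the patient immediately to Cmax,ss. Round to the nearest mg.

f = (1/2)^(149/43) ≈ 0.090552; accumulation ratio R = 1/(1−f) ≈ 1.09957.
Loading dose to hit Cmax,ss on first dose: D_load = D_maint·R ≈ 2211 × 1.09957 ≈ 2431.15 mg.

2431 mg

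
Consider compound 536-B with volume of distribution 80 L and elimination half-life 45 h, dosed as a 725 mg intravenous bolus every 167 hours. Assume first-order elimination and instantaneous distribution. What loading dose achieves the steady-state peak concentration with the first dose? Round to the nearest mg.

785 mg

f = (1/2)^(167/45) ≈ 0.076356; accumulation ratio R = 1/(1−f) ≈ 1.08267.
Loading dose to hit Cmax,ss on first dose: D_load = D_maint·R ≈ 725 × 1.08267 ≈ 784.94 mg.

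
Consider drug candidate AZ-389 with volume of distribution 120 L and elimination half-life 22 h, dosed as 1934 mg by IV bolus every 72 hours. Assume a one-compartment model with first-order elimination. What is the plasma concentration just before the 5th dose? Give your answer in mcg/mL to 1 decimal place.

1.9 mcg/mL

f = (1/2)^(τ/t½) = (1/2)^(72/22) ≈ 0.1035.
C₀ = D/Vd = 1934/120 ≈ 16.117 mcg/mL.
Before the 5th dose, 4 doses have been given. Superposition: Cmin = C₀·(f + f² + … + f^4).
≈ 16.117 × (0.1035 + 0.0107 + 0.0011 + 0.0001) ≈ 16.117 × 0.1154 ≈ 1.860 mcg/mL.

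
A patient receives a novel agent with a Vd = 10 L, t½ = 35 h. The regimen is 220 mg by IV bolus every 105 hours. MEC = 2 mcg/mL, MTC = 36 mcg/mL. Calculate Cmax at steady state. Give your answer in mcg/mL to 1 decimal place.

τ = 105 h = 3 half-lives, so f = (1/2)^3 = 0.125.
At steady state, R = 1/(1 − 0.125) = 8/7.
Single-dose peak C₀ = D/Vd = 220/10 = 22 mcg/mL.
Steady-state peak Cmax,ss = C₀·R = 22 × 8/7 ≈ 25.143 mcg/mL.
Peak 25.1 mcg/mL vs MTC 36 mcg/mL: below toxic threshold.

25.1 mcg/mL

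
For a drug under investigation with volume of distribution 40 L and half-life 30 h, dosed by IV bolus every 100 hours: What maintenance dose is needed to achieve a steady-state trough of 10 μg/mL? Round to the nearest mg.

τ/t½ = 100/30 ≈ 3.3333, so f = (1/2)^(100/30) ≈ 0.099213.
Cmin,ss = (D/Vd)·f/(1−f), so D = Cmin,ss·Vd·(1−f)/f.
D = 10 × 40 × (1−f)/f ≈ 10 × 40 × 9.07932 ≈ 3631.73 mg.

3632 mg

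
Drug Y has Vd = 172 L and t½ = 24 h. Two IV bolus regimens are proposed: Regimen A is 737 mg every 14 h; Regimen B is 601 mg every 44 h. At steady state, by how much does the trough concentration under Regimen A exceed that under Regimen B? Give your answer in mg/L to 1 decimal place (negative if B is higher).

7.2 mg/L

Regimen A: f = (1/2)^(14/24) ≈ 0.6674; Cmin,ss = (737/172)·f/(1−f) ≈ 8.598 mg/L.
Regimen B: f = (1/2)^(44/24) ≈ 0.2806; Cmin,ss = (601/172)·f/(1−f) ≈ 1.363 mg/L.
Difference ≈ 8.598 − 1.363 ≈ 7.235 mg/L.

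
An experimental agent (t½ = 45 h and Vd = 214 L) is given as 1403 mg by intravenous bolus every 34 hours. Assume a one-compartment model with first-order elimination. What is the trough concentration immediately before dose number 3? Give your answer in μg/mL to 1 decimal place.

f = (1/2)^(τ/t½) = (1/2)^(34/45) ≈ 0.5923.
C₀ = D/Vd = 1403/214 ≈ 6.556 μg/mL.
Before the 3rd dose, 2 doses have been given. Superposition: Cmin = C₀·(f + f²).
≈ 6.556 × (0.5923 + 0.3508) ≈ 6.556 × 0.9431 ≈ 6.183 μg/mL.

6.2 μg/mL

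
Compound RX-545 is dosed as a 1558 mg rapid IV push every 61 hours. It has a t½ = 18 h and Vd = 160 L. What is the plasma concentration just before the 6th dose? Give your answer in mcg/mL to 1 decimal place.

f = (1/2)^(τ/t½) = (1/2)^(61/18) ≈ 0.0955.
C₀ = D/Vd = 1558/160 ≈ 9.738 mcg/mL.
Before the 6th dose, 5 doses have been given. Superposition: Cmin = C₀·(f + f² + … + f^5).
≈ 9.738 × (0.0955 + 0.0091 + 0.0009 + 0.0001 + 0.0000) ≈ 9.738 × 0.1056 ≈ 1.028 mcg/mL.

1.0 mcg/mL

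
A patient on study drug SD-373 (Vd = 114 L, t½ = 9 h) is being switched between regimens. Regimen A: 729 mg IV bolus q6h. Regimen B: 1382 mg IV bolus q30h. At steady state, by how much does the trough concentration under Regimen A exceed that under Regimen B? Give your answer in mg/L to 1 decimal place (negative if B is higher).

9.6 mg/L

Regimen A: f = (1/2)^(6/9) ≈ 0.6300; Cmin,ss = (729/114)·f/(1−f) ≈ 10.888 mg/L.
Regimen B: f = (1/2)^(30/9) ≈ 0.0992; Cmin,ss = (1382/114)·f/(1−f) ≈ 1.335 mg/L.
Difference ≈ 10.888 − 1.335 ≈ 9.553 mg/L.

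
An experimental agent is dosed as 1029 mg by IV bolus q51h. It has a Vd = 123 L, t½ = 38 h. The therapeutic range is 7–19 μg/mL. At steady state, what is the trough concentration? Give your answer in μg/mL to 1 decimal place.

5.4 μg/mL

Over one 51-h interval, 51/38 ≈ 1.3421 half-lives elapse, leaving f ≈ 0.3944 of each dose.
At steady state, accumulation factor R = 1/(1 − e^(−kτ)) ≈ 1.6513.
Each bolus raises the concentration by D/Vd = 1029/123 ≈ 8.366 μg/mL.
Cmax,ss = C₀/(1 − f) ≈ 8.366/0.6056 ≈ 13.814 μg/mL.
Steady-state trough Cmin,ss = Cmax,ss·f ≈ 13.814 × 0.3944 ≈ 5.448 μg/mL.
Trough 5.4 μg/mL vs MEC 7 μg/mL: subtherapeutic.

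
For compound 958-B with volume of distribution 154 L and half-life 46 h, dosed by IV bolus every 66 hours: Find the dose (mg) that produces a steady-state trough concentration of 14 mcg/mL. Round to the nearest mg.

3673 mg

τ/t½ = 66/46 ≈ 1.4348, so f = (1/2)^(66/46) ≈ 0.369903.
Cmin,ss = (D/Vd)·f/(1−f), so D = Cmin,ss·Vd·(1−f)/f.
D = 14 × 154 × (1−f)/f ≈ 14 × 154 × 1.70341 ≈ 3672.55 mg.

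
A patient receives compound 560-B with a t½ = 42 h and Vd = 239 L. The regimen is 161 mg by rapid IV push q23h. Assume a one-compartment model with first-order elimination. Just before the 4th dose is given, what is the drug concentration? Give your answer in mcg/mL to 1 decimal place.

f = (1/2)^(τ/t½) = (1/2)^(23/42) ≈ 0.6841.
C₀ = D/Vd = 161/239 ≈ 0.674 mcg/mL.
Before the 4th dose, 3 doses have been given. Superposition: Cmin = C₀·(f + f² + … + f^3).
≈ 0.674 × (0.6841 + 0.4680 + 0.3202) ≈ 0.674 × 1.4723 ≈ 0.992 mcg/mL.

1.0 mcg/mL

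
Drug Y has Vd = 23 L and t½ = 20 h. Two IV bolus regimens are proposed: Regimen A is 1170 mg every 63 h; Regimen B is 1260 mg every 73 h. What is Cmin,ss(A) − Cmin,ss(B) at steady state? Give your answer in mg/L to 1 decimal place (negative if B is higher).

Regimen A: f = (1/2)^(63/20) ≈ 0.1127; Cmin,ss = (1170/23)·f/(1−f) ≈ 6.461 mg/L.
Regimen B: f = (1/2)^(73/20) ≈ 0.0797; Cmin,ss = (1260/23)·f/(1−f) ≈ 4.744 mg/L.
Difference ≈ 6.461 − 4.744 ≈ 1.717 mg/L.

1.7 mg/L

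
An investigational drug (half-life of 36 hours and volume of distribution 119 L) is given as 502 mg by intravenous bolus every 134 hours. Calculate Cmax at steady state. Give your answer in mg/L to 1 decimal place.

k = ln2/t½ = ln2/36 ≈ 0.019254 h⁻¹; fraction remaining f = e^(−kτ) = e^(−0.019254×134) ≈ 0.0758.
At steady state, accumulation factor R = 1/(1 − e^(−kτ)) ≈ 1.0820.
Single-dose peak C₀ = D/Vd = 502/119 ≈ 4.218 mg/L.
Cmax,ss = C₀/(1 − f) ≈ 4.218/0.9242 ≈ 4.564 mg/L.

4.6 mg/L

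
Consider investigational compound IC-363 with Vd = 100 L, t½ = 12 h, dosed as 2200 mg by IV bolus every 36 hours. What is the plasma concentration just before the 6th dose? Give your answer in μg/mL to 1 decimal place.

f = (1/2)^(τ/t½) = (1/2)^(36/12) ≈ 0.1250.
C₀ = D/Vd = 2200/100 ≈ 22.000 μg/mL.
Before the 6th dose, 5 doses have been given. Superposition: Cmin = C₀·(f + f² + … + f^5).
≈ 22.000 × (0.1250 + 0.0156 + 0.0020 + 0.0002 + 0.0000) ≈ 22.000 × 0.1428 ≈ 3.142 μg/mL.

3.1 μg/mL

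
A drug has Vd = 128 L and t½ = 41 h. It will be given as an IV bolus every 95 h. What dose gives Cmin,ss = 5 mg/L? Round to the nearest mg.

τ/t½ = 95/41 ≈ 2.3171, so f = (1/2)^(95/41) ≈ 0.200674.
Cmin,ss = (D/Vd)·f/(1−f), so D = Cmin,ss·Vd·(1−f)/f.
D = 5 × 128 × (1−f)/f ≈ 5 × 128 × 3.98321 ≈ 2549.25 mg.

2549 mg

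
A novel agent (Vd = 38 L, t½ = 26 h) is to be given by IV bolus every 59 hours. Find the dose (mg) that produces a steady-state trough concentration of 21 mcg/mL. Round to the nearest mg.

τ/t½ = 59/26 ≈ 2.2692, so f = (1/2)^(59/26) ≈ 0.207440.
Cmin,ss = (D/Vd)·f/(1−f), so D = Cmin,ss·Vd·(1−f)/f.
D = 21 × 38 × (1−f)/f ≈ 21 × 38 × 3.82067 ≈ 3048.89 mg.

3049 mg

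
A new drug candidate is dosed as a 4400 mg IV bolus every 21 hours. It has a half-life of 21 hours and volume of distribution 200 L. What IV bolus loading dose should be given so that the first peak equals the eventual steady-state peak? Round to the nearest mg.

8800 mg

f = (1/2)^(21/21) ≈ 0.500000; accumulation ratio R = 1/(1−f) ≈ 2.00000.
Loading dose to hit Cmax,ss on first dose: D_load = D_maint·R ≈ 4400 × 2.00000 ≈ 8800.00 mg.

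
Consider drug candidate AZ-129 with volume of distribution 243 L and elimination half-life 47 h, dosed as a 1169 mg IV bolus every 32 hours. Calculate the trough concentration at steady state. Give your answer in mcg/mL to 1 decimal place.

8.0 mcg/mL

Over one 32-h interval, 32/47 ≈ 0.68085 half-lives elapse, leaving f ≈ 0.6238 of each dose.
Single-dose peak C₀ = D/Vd = 1169/243 ≈ 4.811 mcg/mL.
Steady-state trough Cmin,ss = C₀·f/(1−f) ≈ 4.811 × 0.6238/0.3762 ≈ 7.977 mcg/mL.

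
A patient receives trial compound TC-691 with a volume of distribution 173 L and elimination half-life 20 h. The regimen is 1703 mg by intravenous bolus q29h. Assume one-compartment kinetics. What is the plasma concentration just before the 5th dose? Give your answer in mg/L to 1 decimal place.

5.6 mg/L

f = (1/2)^(τ/t½) = (1/2)^(29/20) ≈ 0.3660.
C₀ = D/Vd = 1703/173 ≈ 9.844 mg/L.
Before the 5th dose, 4 doses have been given. Superposition: Cmin = C₀·(f + f² + … + f^4).
≈ 9.844 × (0.3660 + 0.1340 + 0.0490 + 0.0179) ≈ 9.844 × 0.5669 ≈ 5.581 mg/L.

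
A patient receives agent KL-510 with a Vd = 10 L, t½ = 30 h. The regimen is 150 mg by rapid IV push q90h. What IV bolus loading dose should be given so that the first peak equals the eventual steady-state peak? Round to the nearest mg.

171 mg

f = (1/2)^(90/30) ≈ 0.125000; accumulation ratio R = 1/(1−f) ≈ 1.14286.
Loading dose to hit Cmax,ss on first dose: D_load = D_maint·R ≈ 150 × 1.14286 ≈ 171.43 mg.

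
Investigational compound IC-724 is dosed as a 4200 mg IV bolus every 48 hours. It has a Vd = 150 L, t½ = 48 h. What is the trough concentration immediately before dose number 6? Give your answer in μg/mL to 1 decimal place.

f = (1/2)^(τ/t½) = (1/2)^(48/48) ≈ 0.5000.
C₀ = D/Vd = 4200/150 ≈ 28.000 μg/mL.
Before the 6th dose, 5 doses have been given. Superposition: Cmin = C₀·(f + f² + … + f^5).
≈ 28.000 × (0.5000 + 0.2500 + 0.1250 + 0.0625 + 0.0313) ≈ 28.000 × 0.9688 ≈ 27.126 μg/mL.

27.1 μg/mL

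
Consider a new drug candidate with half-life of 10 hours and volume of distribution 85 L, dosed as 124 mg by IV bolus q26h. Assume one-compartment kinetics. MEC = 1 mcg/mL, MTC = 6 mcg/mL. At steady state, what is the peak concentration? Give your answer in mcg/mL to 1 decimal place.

1.7 mcg/mL

τ/t½ = 26/10 ≈ 2.6, so fraction remaining f = (1/2)^(26/10) ≈ 0.1649.
At steady state, accumulation factor R = 1/(1 − e^(−kτ)) ≈ 1.1975.
Single-dose peak C₀ = D/Vd = 124/85 ≈ 1.459 mcg/mL.
Steady-state peak Cmax,ss = C₀·R ≈ 1.459 × 1.1975 ≈ 1.747 mcg/mL.
Peak 1.7 mcg/mL vs MTC 6 mcg/mL: below toxic threshold.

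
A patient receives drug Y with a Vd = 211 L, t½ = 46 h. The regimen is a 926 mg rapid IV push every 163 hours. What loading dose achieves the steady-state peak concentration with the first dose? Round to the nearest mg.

f = (1/2)^(163/46) ≈ 0.085764; accumulation ratio R = 1/(1−f) ≈ 1.09381.
Loading dose to hit Cmax,ss on first dose: D_load = D_maint·R ≈ 926 × 1.09381 ≈ 1012.87 mg.

1013 mg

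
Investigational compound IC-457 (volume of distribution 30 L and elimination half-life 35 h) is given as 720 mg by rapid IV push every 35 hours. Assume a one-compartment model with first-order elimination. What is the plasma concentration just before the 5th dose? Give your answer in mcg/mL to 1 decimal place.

f = (1/2)^(τ/t½) = (1/2)^(35/35) ≈ 0.5000.
C₀ = D/Vd = 720/30 ≈ 24.000 mcg/mL.
Before the 5th dose, 4 doses have been given. Superposition: Cmin = C₀·(f + f² + … + f^4).
≈ 24.000 × (0.5000 + 0.2500 + 0.1250 + 0.0625) ≈ 24.000 × 0.9375 ≈ 22.500 mcg/mL.

22.5 mcg/mL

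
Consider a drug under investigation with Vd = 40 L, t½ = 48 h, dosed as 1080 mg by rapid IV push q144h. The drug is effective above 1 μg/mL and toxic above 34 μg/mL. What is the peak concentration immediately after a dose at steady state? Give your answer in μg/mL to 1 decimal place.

The dosing interval is 3 half-lives, so f = 2^(−3) = 0.125.
At steady state, R = 1/(1 − 0.125) = 8/7.
Single-dose peak C₀ = D/Vd = 1080/40 = 27 μg/mL.
Steady-state peak Cmax,ss = C₀·R = 27 × 8/7 ≈ 30.857 μg/mL.
Peak 30.9 μg/mL vs MTC 34 μg/mL: below toxic threshold.

30.9 μg/mL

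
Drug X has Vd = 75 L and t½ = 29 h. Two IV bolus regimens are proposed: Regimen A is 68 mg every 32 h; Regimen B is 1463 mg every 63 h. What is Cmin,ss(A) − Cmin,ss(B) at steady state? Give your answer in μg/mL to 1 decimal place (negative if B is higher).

-4.8 μg/mL

Regimen A: f = (1/2)^(32/29) ≈ 0.4654; Cmin,ss = (68/75)·f/(1−f) ≈ 0.789 μg/mL.
Regimen B: f = (1/2)^(63/29) ≈ 0.2218; Cmin,ss = (1463/75)·f/(1−f) ≈ 5.560 μg/mL.
Difference ≈ 0.789 − 5.560 ≈ -4.771 μg/mL.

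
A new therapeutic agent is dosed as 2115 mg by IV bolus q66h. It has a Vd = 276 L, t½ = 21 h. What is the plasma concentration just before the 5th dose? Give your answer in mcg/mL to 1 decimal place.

1.0 mcg/mL

f = (1/2)^(τ/t½) = (1/2)^(66/21) ≈ 0.1132.
C₀ = D/Vd = 2115/276 ≈ 7.663 mcg/mL.
Before the 5th dose, 4 doses have been given. Superposition: Cmin = C₀·(f + f² + … + f^4).
≈ 7.663 × (0.1132 + 0.0128 + 0.0015 + 0.0002) ≈ 7.663 × 0.1277 ≈ 0.979 mcg/mL.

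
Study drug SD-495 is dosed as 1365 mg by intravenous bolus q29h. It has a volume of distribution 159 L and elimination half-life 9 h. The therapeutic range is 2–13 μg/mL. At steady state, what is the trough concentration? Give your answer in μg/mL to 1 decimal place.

k = ln2/t½ = ln2/9 ≈ 0.077016 h⁻¹; fraction remaining f = e^(−kτ) = e^(−0.077016×29) ≈ 0.1072.
Each bolus raises the concentration by D/Vd = 1365/159 ≈ 8.585 μg/mL.
Steady-state trough Cmin,ss = C₀·f/(1−f) ≈ 8.585 × 0.1072/0.8928 ≈ 1.031 μg/mL.
Trough 1.0 μg/mL vs MEC 2 μg/mL: subtherapeutic.

1.0 μg/mL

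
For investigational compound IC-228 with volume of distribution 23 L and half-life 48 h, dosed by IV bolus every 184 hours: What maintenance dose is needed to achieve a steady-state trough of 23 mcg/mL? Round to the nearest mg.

7012 mg

τ/t½ = 184/48 ≈ 3.8333, so f = (1/2)^(184/48) ≈ 0.070154.
Cmin,ss = (D/Vd)·f/(1−f), so D = Cmin,ss·Vd·(1−f)/f.
D = 23 × 23 × (1−f)/f ≈ 23 × 23 × 13.25435 ≈ 7011.55 mg.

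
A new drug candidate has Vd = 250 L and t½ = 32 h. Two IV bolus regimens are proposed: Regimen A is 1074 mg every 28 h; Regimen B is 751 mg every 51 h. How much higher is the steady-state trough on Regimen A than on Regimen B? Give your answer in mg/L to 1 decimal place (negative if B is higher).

3.7 mg/L

Regimen A: f = (1/2)^(28/32) ≈ 0.5453; Cmin,ss = (1074/250)·f/(1−f) ≈ 5.152 mg/L.
Regimen B: f = (1/2)^(51/32) ≈ 0.3313; Cmin,ss = (751/250)·f/(1−f) ≈ 1.488 mg/L.
Difference ≈ 5.152 − 1.488 ≈ 3.664 mg/L.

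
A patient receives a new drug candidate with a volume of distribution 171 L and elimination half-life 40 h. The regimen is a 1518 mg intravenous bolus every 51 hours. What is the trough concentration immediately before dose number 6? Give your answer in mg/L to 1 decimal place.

f = (1/2)^(τ/t½) = (1/2)^(51/40) ≈ 0.4132.
C₀ = D/Vd = 1518/171 ≈ 8.877 mg/L.
Before the 6th dose, 5 doses have been given. Superposition: Cmin = C₀·(f + f² + … + f^5).
≈ 8.877 × (0.4132 + 0.1707 + 0.0705 + 0.0292 + 0.0120) ≈ 8.877 × 0.6956 ≈ 6.175 mg/L.

6.2 mg/L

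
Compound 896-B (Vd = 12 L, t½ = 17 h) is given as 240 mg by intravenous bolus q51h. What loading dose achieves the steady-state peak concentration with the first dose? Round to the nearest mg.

f = (1/2)^(51/17) ≈ 0.125000; accumulation ratio R = 1/(1−f) ≈ 1.14286.
Loading dose to hit Cmax,ss on first dose: D_load = D_maint·R ≈ 240 × 1.14286 ≈ 274.29 mg.

274 mg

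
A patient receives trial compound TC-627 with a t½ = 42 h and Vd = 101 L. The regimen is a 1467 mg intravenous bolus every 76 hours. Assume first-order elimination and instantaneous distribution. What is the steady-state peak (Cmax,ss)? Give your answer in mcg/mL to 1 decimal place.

20.3 mcg/mL

k = ln2/t½ = ln2/42 ≈ 0.016504 h⁻¹; fraction remaining f = e^(−kτ) = e^(−0.016504×76) ≈ 0.2853.
At steady state, accumulation factor R = 1/(1 − e^(−kτ)) ≈ 1.3992.
Single-dose peak C₀ = D/Vd = 1467/101 ≈ 14.525 mcg/mL.
Cmax,ss = C₀/(1 − f) ≈ 14.525/0.7147 ≈ 20.323 mcg/mL.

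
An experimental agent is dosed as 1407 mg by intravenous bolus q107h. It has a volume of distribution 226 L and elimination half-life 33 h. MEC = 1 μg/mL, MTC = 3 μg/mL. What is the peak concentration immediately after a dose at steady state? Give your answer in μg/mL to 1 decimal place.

k = ln2/t½ = ln2/33 ≈ 0.021004 h⁻¹; fraction remaining f = e^(−kτ) = e^(−0.021004×107) ≈ 0.1057.
Accumulation ratio R = 1/(1 − f) ≈ 1/0.8943 ≈ 1.1182.
Each bolus raises the concentration by D/Vd = 1407/226 ≈ 6.226 μg/mL.
Steady-state peak Cmax,ss = C₀·R ≈ 6.226 × 1.1182 ≈ 6.962 μg/mL.
Peak 7.0 μg/mL vs MTC 3 μg/mL: exceeds toxic threshold.

7.0 μg/mL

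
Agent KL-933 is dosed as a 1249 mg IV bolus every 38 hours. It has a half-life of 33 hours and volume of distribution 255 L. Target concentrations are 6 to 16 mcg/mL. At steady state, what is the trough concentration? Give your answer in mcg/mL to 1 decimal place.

Over one 38-h interval, 38/33 ≈ 1.1515 half-lives elapse, leaving f ≈ 0.4502 of each dose.
Single-dose peak C₀ = D/Vd = 1249/255 ≈ 4.898 mcg/mL.
Steady-state trough Cmin,ss = C₀·f/(1−f) ≈ 4.898 × 0.4502/0.5498 ≈ 4.011 mcg/mL.
Trough 4.0 mcg/mL vs MEC 6 mcg/mL: subtherapeutic.

4.0 mcg/mL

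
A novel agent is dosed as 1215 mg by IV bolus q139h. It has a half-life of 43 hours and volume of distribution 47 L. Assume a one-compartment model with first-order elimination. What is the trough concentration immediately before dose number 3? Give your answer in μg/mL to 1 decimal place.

3.0 μg/mL

f = (1/2)^(τ/t½) = (1/2)^(139/43) ≈ 0.1064.
C₀ = D/Vd = 1215/47 ≈ 25.851 μg/mL.
Before the 3rd dose, 2 doses have been given. Superposition: Cmin = C₀·(f + f²).
≈ 25.851 × (0.1064 + 0.0113) ≈ 25.851 × 0.1177 ≈ 3.043 μg/mL.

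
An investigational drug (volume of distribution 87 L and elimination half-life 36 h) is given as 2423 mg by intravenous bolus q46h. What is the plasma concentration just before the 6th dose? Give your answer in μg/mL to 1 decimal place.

f = (1/2)^(τ/t½) = (1/2)^(46/36) ≈ 0.4124.
C₀ = D/Vd = 2423/87 ≈ 27.851 μg/mL.
Before the 6th dose, 5 doses have been given. Superposition: Cmin = C₀·(f + f² + … + f^5).
≈ 27.851 × (0.4124 + 0.1701 + 0.0701 + 0.0289 + 0.0119) ≈ 27.851 × 0.6934 ≈ 19.312 μg/mL.

19.3 μg/mL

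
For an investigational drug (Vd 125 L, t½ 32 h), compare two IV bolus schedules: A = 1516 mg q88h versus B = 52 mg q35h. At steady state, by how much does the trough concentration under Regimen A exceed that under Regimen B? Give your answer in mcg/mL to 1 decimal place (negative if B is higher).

Regimen A: f = (1/2)^(88/32) ≈ 0.1487; Cmin,ss = (1516/125)·f/(1−f) ≈ 2.118 mcg/mL.
Regimen B: f = (1/2)^(35/32) ≈ 0.4685; Cmin,ss = (52/125)·f/(1−f) ≈ 0.367 mcg/mL.
Difference ≈ 2.118 − 0.367 ≈ 1.751 mcg/mL.

1.8 mcg/mL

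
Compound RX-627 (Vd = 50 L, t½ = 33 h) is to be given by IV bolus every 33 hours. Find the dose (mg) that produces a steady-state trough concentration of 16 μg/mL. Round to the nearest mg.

800 mg

τ/t½ = 33/33 ≈ 1, so f = (1/2)^(33/33) ≈ 0.500000.
Cmin,ss = (D/Vd)·f/(1−f), so D = Cmin,ss·Vd·(1−f)/f.
D = 16 × 50 × (1−f)/f ≈ 16 × 50 × 1.00000 ≈ 800.00 mg.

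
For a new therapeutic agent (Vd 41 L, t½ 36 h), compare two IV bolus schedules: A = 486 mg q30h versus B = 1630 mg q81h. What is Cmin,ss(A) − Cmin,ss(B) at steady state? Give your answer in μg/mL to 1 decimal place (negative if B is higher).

Regimen A: f = (1/2)^(30/36) ≈ 0.5612; Cmin,ss = (486/41)·f/(1−f) ≈ 15.160 μg/mL.
Regimen B: f = (1/2)^(81/36) ≈ 0.2102; Cmin,ss = (1630/41)·f/(1−f) ≈ 10.581 μg/mL.
Difference ≈ 15.160 − 10.581 ≈ 4.579 μg/mL.

4.6 μg/mL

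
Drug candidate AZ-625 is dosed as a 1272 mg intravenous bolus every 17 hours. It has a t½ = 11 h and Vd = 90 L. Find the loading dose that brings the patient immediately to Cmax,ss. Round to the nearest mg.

1935 mg

f = (1/2)^(17/11) ≈ 0.342588; accumulation ratio R = 1/(1−f) ≈ 1.52112.
Loading dose to hit Cmax,ss on first dose: D_load = D_maint·R ≈ 1272 × 1.52112 ≈ 1934.86 mg.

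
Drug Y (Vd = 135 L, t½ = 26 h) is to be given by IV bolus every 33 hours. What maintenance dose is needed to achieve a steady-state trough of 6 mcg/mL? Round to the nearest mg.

1142 mg

τ/t½ = 33/26 ≈ 1.2692, so f = (1/2)^(33/26) ≈ 0.414881.
Cmin,ss = (D/Vd)·f/(1−f), so D = Cmin,ss·Vd·(1−f)/f.
D = 6 × 135 × (1−f)/f ≈ 6 × 135 × 1.41033 ≈ 1142.37 mg.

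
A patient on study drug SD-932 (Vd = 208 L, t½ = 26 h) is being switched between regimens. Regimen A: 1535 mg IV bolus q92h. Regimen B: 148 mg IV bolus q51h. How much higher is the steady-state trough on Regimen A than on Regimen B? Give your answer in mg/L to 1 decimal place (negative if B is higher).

Regimen A: f = (1/2)^(92/26) ≈ 0.0861; Cmin,ss = (1535/208)·f/(1−f) ≈ 0.695 mg/L.
Regimen B: f = (1/2)^(51/26) ≈ 0.2568; Cmin,ss = (148/208)·f/(1−f) ≈ 0.246 mg/L.
Difference ≈ 0.695 − 0.246 ≈ 0.449 mg/L.

0.4 mg/L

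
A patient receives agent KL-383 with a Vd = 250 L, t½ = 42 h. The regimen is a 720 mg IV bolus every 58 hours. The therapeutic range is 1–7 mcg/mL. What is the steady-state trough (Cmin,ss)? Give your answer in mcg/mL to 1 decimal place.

k = ln2/t½ = ln2/42 ≈ 0.016504 h⁻¹; fraction remaining f = e^(−kτ) = e^(−0.016504×58) ≈ 0.3840.
Accumulation ratio R = 1/(1 − f) ≈ 1/0.6160 ≈ 1.6234.
Each bolus raises the concentration by D/Vd = 720/250 ≈ 2.880 mcg/mL.
Cmax,ss = C₀/(1 − f) ≈ 2.880/0.6160 ≈ 4.675 mcg/mL.
Steady-state trough Cmin,ss = Cmax,ss·f ≈ 4.675 × 0.3840 ≈ 1.795 mcg/mL.
Trough 1.8 mcg/mL vs MEC 1 mcg/mL: adequate.

1.8 mcg/mL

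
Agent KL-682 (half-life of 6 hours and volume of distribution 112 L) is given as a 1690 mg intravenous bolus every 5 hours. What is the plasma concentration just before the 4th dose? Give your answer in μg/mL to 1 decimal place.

15.9 μg/mL

f = (1/2)^(τ/t½) = (1/2)^(5/6) ≈ 0.5612.
C₀ = D/Vd = 1690/112 ≈ 15.089 μg/mL.
Before the 4th dose, 3 doses have been given. Superposition: Cmin = C₀·(f + f² + … + f^3).
≈ 15.089 × (0.5612 + 0.3149 + 0.1767) ≈ 15.089 × 1.0528 ≈ 15.886 μg/mL.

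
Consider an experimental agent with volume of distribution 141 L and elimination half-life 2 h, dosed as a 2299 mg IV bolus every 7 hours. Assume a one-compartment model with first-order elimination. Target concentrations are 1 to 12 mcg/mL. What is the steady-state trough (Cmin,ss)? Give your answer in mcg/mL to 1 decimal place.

Over one 7-h interval, 7/2 ≈ 3.5 half-lives elapse, leaving f ≈ 0.0884 of each dose.
Single-dose peak C₀ = D/Vd = 2299/141 ≈ 16.305 mcg/mL.
Steady-state trough Cmin,ss = C₀·f/(1−f) ≈ 16.305 × 0.0884/0.9116 ≈ 1.581 mcg/mL.
Trough 1.6 mcg/mL vs MEC 1 mcg/mL: adequate.

1.6 mcg/mL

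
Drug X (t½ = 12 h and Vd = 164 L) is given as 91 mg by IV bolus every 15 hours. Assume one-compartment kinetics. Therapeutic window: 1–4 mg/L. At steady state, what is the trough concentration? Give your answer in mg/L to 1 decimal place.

0.4 mg/L

Over one 15-h interval, 15/12 ≈ 1.25 half-lives elapse, leaving f ≈ 0.4204 of each dose.
At steady state, accumulation factor R = 1/(1 − e^(−kτ)) ≈ 1.7253.
Single-dose peak C₀ = D/Vd = 91/164 ≈ 0.555 mg/L.
Steady-state peak Cmax,ss = C₀·R ≈ 0.555 × 1.7253 ≈ 0.958 mg/L.
One interval later, Cmin,ss = Cmax,ss·e^(−kτ) ≈ 0.958 × 0.4204 ≈ 0.403 mg/L.
Trough 0.4 mg/L vs MEC 1 mg/L: subtherapeutic.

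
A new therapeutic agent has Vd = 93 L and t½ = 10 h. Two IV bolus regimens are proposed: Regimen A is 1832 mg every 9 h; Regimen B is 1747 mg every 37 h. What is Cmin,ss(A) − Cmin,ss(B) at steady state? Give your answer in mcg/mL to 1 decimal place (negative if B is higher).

21.2 mcg/mL

Regimen A: f = (1/2)^(9/10) ≈ 0.5359; Cmin,ss = (1832/93)·f/(1−f) ≈ 22.747 mcg/mL.
Regimen B: f = (1/2)^(37/10) ≈ 0.0769; Cmin,ss = (1747/93)·f/(1−f) ≈ 1.565 mcg/mL.
Difference ≈ 22.747 − 1.565 ≈ 21.182 mcg/mL.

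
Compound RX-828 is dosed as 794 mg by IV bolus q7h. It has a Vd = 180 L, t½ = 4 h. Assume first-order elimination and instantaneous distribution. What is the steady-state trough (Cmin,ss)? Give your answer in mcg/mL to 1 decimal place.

Over one 7-h interval, 7/4 ≈ 1.75 half-lives elapse, leaving f ≈ 0.2973 of each dose.
At steady state, accumulation factor R = 1/(1 − e^(−kτ)) ≈ 1.4231.
Each bolus raises the concentration by D/Vd = 794/180 ≈ 4.411 mcg/mL.
Cmax,ss = C₀/(1 − f) ≈ 4.411/0.7027 ≈ 6.277 mcg/mL.
One interval later, Cmin,ss = Cmax,ss·e^(−kτ) ≈ 6.277 × 0.2973 ≈ 1.866 mcg/mL.

1.9 mcg/mL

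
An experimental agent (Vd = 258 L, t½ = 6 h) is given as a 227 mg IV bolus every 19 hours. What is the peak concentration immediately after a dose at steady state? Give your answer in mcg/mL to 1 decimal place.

Over one 19-h interval, 19/6 ≈ 3.1667 half-lives elapse, leaving f ≈ 0.1114 of each dose.
Accumulation ratio R = 1/(1 − f) ≈ 1/0.8886 ≈ 1.1254.
Each bolus raises the concentration by D/Vd = 227/258 ≈ 0.880 mcg/mL.
Steady-state peak Cmax,ss = C₀·R ≈ 0.880 × 1.1254 ≈ 0.990 mcg/mL.

1.0 mcg/mL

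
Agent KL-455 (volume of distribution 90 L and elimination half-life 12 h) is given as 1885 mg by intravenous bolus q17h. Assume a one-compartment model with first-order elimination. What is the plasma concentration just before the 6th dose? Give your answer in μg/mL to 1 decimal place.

12.5 μg/mL

f = (1/2)^(τ/t½) = (1/2)^(17/12) ≈ 0.3746.
C₀ = D/Vd = 1885/90 ≈ 20.944 μg/mL.
Before the 6th dose, 5 doses have been given. Superposition: Cmin = C₀·(f + f² + … + f^5).
≈ 20.944 × (0.3746 + 0.1403 + 0.0526 + 0.0197 + 0.0074) ≈ 20.944 × 0.5946 ≈ 12.453 μg/mL.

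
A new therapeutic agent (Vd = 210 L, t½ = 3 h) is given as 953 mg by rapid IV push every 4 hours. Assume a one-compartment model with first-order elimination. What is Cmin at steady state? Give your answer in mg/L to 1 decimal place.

Over one 4-h interval, 4/3 ≈ 1.3333 half-lives elapse, leaving f ≈ 0.3969 of each dose.
At steady state, accumulation factor R = 1/(1 − e^(−kτ)) ≈ 1.6581.
Single-dose peak C₀ = D/Vd = 953/210 ≈ 4.538 mg/L.
Cmax,ss = C₀/(1 − f) ≈ 4.538/0.6031 ≈ 7.524 mg/L.
One interval later, Cmin,ss = Cmax,ss·e^(−kτ) ≈ 7.524 × 0.3969 ≈ 2.986 mg/L.

3.0 mg/L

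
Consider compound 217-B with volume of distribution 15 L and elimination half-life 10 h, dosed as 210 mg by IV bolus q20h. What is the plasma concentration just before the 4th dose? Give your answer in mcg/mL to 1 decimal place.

4.6 mcg/mL

f = (1/2)^(τ/t½) = (1/2)^(20/10) ≈ 0.2500.
C₀ = D/Vd = 210/15 ≈ 14.000 mcg/mL.
Before the 4th dose, 3 doses have been given. Superposition: Cmin = C₀·(f + f² + … + f^3).
≈ 14.000 × (0.2500 + 0.0625 + 0.0156) ≈ 14.000 × 0.3281 ≈ 4.593 mcg/mL.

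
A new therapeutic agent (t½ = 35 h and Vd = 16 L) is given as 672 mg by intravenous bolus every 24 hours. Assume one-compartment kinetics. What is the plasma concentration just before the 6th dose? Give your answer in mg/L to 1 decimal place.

f = (1/2)^(τ/t½) = (1/2)^(24/35) ≈ 0.6217.
C₀ = D/Vd = 672/16 ≈ 42.000 mg/L.
Before the 6th dose, 5 doses have been given. Superposition: Cmin = C₀·(f + f² + … + f^5).
≈ 42.000 × (0.6217 + 0.3865 + 0.2403 + 0.1494 + 0.0929) ≈ 42.000 × 1.4908 ≈ 62.614 mg/L.

62.6 mg/L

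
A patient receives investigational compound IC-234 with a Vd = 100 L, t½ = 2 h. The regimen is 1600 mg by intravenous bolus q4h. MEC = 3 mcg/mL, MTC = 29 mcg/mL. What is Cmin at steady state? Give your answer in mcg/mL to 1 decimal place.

The dosing interval is 2 half-lives, so f = 2^(−2) = 0.25.
At steady state, R = 1/(1 − 0.25) = 4/3.
Single-dose peak C₀ = D/Vd = 1600/100 = 16 mcg/mL.
Steady-state peak Cmax,ss = C₀·R = 16 × 4/3 ≈ 21.333 mcg/mL.
Steady-state trough Cmin,ss = Cmax,ss·f ≈ 21.333 × 0.25 ≈ 5.333 mcg/mL.
Trough 5.3 mcg/mL vs MEC 3 mcg/mL: adequate.

5.3 mcg/mL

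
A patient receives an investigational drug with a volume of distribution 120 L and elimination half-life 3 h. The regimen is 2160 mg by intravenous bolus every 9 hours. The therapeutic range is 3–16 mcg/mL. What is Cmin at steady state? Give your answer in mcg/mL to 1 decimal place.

2.6 mcg/mL

The dosing interval is 3 half-lives, so f = 2^(−3) = 0.125.
At steady state, R = 1/(1 − 0.125) = 8/7.
Single-dose peak C₀ = D/Vd = 2160/120 = 18 mcg/mL.
Steady-state peak Cmax,ss = C₀·R = 18 × 8/7 ≈ 20.571 mcg/mL.
Steady-state trough Cmin,ss = Cmax,ss·f ≈ 20.571 × 0.125 ≈ 2.571 mcg/mL.
Trough 2.6 mcg/mL vs MEC 3 mcg/mL: subtherapeutic.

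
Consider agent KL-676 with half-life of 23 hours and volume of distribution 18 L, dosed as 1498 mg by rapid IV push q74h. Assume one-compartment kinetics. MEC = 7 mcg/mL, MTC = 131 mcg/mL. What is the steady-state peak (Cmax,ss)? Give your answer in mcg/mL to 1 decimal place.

93.2 mcg/mL

Over one 74-h interval, 74/23 ≈ 3.2174 half-lives elapse, leaving f ≈ 0.1075 of each dose.
At steady state, accumulation factor R = 1/(1 − e^(−kτ)) ≈ 1.1204.
Single-dose peak C₀ = D/Vd = 1498/18 ≈ 83.222 mcg/mL.
Cmax,ss = C₀/(1 − f) ≈ 83.222/0.8925 ≈ 93.246 mcg/mL.
Peak 93.2 mcg/mL vs MTC 131 mcg/mL: below toxic threshold.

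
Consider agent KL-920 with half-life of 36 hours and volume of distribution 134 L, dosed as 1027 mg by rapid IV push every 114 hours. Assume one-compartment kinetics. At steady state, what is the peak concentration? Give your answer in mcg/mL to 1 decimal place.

τ/t½ = 114/36 ≈ 3.1667, so fraction remaining f = (1/2)^(114/36) ≈ 0.1114.
Accumulation ratio R = 1/(1 − f) ≈ 1/0.8886 ≈ 1.1254.
Single-dose peak C₀ = D/Vd = 1027/134 ≈ 7.664 mcg/mL.
Steady-state peak Cmax,ss = C₀·R ≈ 7.664 × 1.1254 ≈ 8.625 mcg/mL.

8.6 mcg/mL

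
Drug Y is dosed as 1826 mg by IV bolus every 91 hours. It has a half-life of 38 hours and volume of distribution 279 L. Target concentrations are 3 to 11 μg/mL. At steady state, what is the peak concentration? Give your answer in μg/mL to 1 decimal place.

8.1 μg/mL

Over one 91-h interval, 91/38 ≈ 2.3947 half-lives elapse, leaving f ≈ 0.1902 of each dose.
At steady state, accumulation factor R = 1/(1 − e^(−kτ)) ≈ 1.2349.
Single-dose peak C₀ = D/Vd = 1826/279 ≈ 6.545 μg/mL.
Cmax,ss = C₀/(1 − f) ≈ 6.545/0.8098 ≈ 8.082 μg/mL.
Peak 8.1 μg/mL vs MTC 11 μg/mL: below toxic threshold.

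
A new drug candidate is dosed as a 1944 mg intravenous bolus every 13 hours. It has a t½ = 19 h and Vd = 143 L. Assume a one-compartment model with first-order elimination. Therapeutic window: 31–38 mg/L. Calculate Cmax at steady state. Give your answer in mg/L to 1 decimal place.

36.0 mg/L

τ/t½ = 13/19 ≈ 0.68421, so fraction remaining f = (1/2)^(13/19) ≈ 0.6223.
At steady state, accumulation factor R = 1/(1 − e^(−kτ)) ≈ 2.6476.
Each bolus raises the concentration by D/Vd = 1944/143 ≈ 13.594 mg/L.
Steady-state peak Cmax,ss = C₀·R ≈ 13.594 × 2.6476 ≈ 35.991 mg/L.
Peak 36.0 mg/L vs MTC 38 mg/L: below toxic threshold.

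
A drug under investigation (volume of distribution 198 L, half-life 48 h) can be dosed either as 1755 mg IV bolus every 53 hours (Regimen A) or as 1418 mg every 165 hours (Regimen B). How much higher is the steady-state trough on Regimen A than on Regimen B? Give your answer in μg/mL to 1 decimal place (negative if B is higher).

7.0 μg/mL

Regimen A: f = (1/2)^(53/48) ≈ 0.4652; Cmin,ss = (1755/198)·f/(1−f) ≈ 7.710 μg/mL.
Regimen B: f = (1/2)^(165/48) ≈ 0.0923; Cmin,ss = (1418/198)·f/(1−f) ≈ 0.728 μg/mL.
Difference ≈ 7.710 − 0.728 ≈ 6.982 μg/mL.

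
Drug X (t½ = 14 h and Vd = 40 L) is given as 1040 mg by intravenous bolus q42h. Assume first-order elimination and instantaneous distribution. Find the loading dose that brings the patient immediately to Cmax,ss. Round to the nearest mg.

1189 mg

f = (1/2)^(42/14) ≈ 0.125000; accumulation ratio R = 1/(1−f) ≈ 1.14286.
Loading dose to hit Cmax,ss on first dose: D_load = D_maint·R ≈ 1040 × 1.14286 ≈ 1188.57 mg.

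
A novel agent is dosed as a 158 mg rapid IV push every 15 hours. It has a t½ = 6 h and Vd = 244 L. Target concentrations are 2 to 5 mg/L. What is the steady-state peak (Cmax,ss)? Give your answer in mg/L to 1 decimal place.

Over one 15-h interval, 15/6 ≈ 2.5 half-lives elapse, leaving f ≈ 0.1768 of each dose.
Accumulation ratio R = 1/(1 − f) ≈ 1/0.8232 ≈ 1.2148.
Each bolus raises the concentration by D/Vd = 158/244 ≈ 0.648 mg/L.
Steady-state peak Cmax,ss = C₀·R ≈ 0.648 × 1.2148 ≈ 0.787 mg/L.
Peak 0.8 mg/L vs MTC 5 mg/L: below toxic threshold.

0.8 mg/L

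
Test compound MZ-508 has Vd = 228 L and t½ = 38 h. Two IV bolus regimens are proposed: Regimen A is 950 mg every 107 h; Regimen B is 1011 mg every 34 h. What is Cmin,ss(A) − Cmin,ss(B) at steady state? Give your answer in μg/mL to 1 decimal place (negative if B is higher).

-4.5 μg/mL

Regimen A: f = (1/2)^(107/38) ≈ 0.1420; Cmin,ss = (950/228)·f/(1−f) ≈ 0.690 μg/mL.
Regimen B: f = (1/2)^(34/38) ≈ 0.5378; Cmin,ss = (1011/228)·f/(1−f) ≈ 5.159 μg/mL.
Difference ≈ 0.690 − 5.159 ≈ -4.469 μg/mL.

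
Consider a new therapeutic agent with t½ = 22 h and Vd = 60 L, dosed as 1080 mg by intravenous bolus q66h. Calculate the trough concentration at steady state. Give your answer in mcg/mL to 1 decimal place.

The dosing interval is 3 half-lives, so f = 2^(−3) = 0.125.
At steady state, R = 1/(1 − 0.125) = 8/7.
Single-dose peak C₀ = D/Vd = 1080/60 = 18 mcg/mL.
Steady-state peak Cmax,ss = C₀·R = 18 × 8/7 ≈ 20.571 mcg/mL.
Steady-state trough Cmin,ss = Cmax,ss·f ≈ 20.571 × 0.125 ≈ 2.571 mcg/mL.

2.6 mcg/mL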